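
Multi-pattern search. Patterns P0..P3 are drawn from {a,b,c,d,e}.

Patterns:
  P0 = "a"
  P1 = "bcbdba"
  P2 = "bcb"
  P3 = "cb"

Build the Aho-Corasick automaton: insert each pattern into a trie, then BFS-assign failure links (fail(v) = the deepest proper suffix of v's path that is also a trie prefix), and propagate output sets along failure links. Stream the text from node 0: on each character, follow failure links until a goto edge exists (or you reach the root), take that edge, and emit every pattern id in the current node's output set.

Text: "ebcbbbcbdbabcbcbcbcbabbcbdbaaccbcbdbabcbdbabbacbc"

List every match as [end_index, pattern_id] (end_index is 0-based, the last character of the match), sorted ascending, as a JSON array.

Build:
Trie (insert patterns):
  n0 'ε': a→1 b→2 c→8
  n1 'a': ·  ←P0
  n2 'b': c→3
  n3 'bc': b→4
  n4 'bcb': d→5  ←P2
  n5 'bcbd': b→6
  n6 'bcbdb': a→7
  n7 'bcbdba': ·  ←P1
  n8 'c': b→9
  n9 'cb': ·  ←P3

Failure links (BFS by depth):
  fail(1) 'a': from fail(0)=0 chase 'a': 0 ⇒ 0;  out={0}∪out(0)={0}
  fail(2) 'b': from fail(0)=0 chase 'b': 0 ⇒ 0;  out=∅∪out(0)=∅
  fail(8) 'c': from fail(0)=0 chase 'c': 0 ⇒ 0;  out=∅∪out(0)=∅
  fail(3) 'bc': from fail(2)=0 chase 'c': 0 ⇒ 8;  out=∅∪out(8)=∅
  fail(9) 'cb': from fail(8)=0 chase 'b': 0 ⇒ 2;  out={3}∪out(2)={3}
  fail(4) 'bcb': from fail(3)=8 chase 'b': 8 ⇒ 9;  out={2}∪out(9)={2,3}
  fail(5) 'bcbd': from fail(4)=9 chase 'd': 9→2→0 ⇒ 0;  out=∅∪out(0)=∅
  fail(6) 'bcbdb': from fail(5)=0 chase 'b': 0 ⇒ 2;  out=∅∪out(2)=∅
  fail(7) 'bcbdba': from fail(6)=2 chase 'a': 2→0 ⇒ 1;  out={1}∪out(1)={0,1}

Scan:
i=0 'e': node 0→0
i=1 'b': node 0→2
i=2 'c': node 2→3
i=3 'b': node 3→4  emit P2@[1:3],P3@[2:3]
i=4 'b': node 4→2 ·f
i=5 'b': node 2→2 ·f
i=6 'c': node 2→3
i=7 'b': node 3→4  emit P2@[5:7],P3@[6:7]
i=8 'd': node 4→5
i=9 'b': node 5→6
i=10 'a': node 6→7  emit P0@[10:10],P1@[5:10]
i=11 'b': node 7→2 ·f
i=12 'c': node 2→3
i=13 'b': node 3→4  emit P2@[11:13],P3@[12:13]
i=14 'c': node 4→3 ·f
i=15 'b': node 3→4  emit P2@[13:15],P3@[14:15]
i=16 'c': node 4→3 ·f
i=17 'b': node 3→4  emit P2@[15:17],P3@[16:17]
i=18 'c': node 4→3 ·f
i=19 'b': node 3→4  emit P2@[17:19],P3@[18:19]
i=20 'a': node 4→1 ·f  emit P0@[20:20]
i=21 'b': node 1→2 ·f
i=22 'b': node 2→2 ·f
i=23 'c': node 2→3
i=24 'b': node 3→4  emit P2@[22:24],P3@[23:24]
i=25 'd': node 4→5
i=26 'b': node 5→6
i=27 'a': node 6→7  emit P0@[27:27],P1@[22:27]
i=28 'a': node 7→1 ·f  emit P0@[28:28]
i=29 'c': node 1→8 ·f
i=30 'c': node 8→8 ·f
i=31 'b': node 8→9  emit P3@[30:31]
i=32 'c': node 9→3 ·f
i=33 'b': node 3→4  emit P2@[31:33],P3@[32:33]
i=34 'd': node 4→5
i=35 'b': node 5→6
i=36 'a': node 6→7  emit P0@[36:36],P1@[31:36]
i=37 'b': node 7→2 ·f
i=38 'c': node 2→3
i=39 'b': node 3→4  emit P2@[37:39],P3@[38:39]
i=40 'd': node 4→5
i=41 'b': node 5→6
i=42 'a': node 6→7  emit P0@[42:42],P1@[37:42]
i=43 'b': node 7→2 ·f
i=44 'b': node 2→2 ·f
i=45 'a': node 2→1 ·f  emit P0@[45:45]
i=46 'c': node 1→8 ·f
i=47 'b': node 8→9  emit P3@[46:47]
i=48 'c': node 9→3 ·f

Matches: [[3,2],[3,3],[7,2],[7,3],[10,0],[10,1],[13,2],[13,3],[15,2],[15,3],[17,2],[17,3],[19,2],[19,3],[20,0],[24,2],[24,3],[27,0],[27,1],[28,0],[31,3],[33,2],[33,3],[36,0],[36,1],[39,2],[39,3],[42,0],[42,1],[45,0],[47,3]]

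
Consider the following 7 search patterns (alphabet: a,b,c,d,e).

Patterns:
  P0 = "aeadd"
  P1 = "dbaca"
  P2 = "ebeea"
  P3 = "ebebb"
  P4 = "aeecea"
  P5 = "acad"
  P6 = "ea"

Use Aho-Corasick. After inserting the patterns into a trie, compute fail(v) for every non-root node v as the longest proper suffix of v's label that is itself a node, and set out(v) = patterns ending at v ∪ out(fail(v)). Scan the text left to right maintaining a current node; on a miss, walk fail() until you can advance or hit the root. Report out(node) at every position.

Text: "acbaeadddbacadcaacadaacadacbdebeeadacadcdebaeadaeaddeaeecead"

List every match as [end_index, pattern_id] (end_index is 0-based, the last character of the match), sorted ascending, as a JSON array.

Construct AC machine:
Trie nodes:
  0='ε' goto a→1 d→6 e→11
  1='a' goto c→22 e→2
  2='ae' goto a→3 e→18
  3='aea' goto d→4
  4='aead' goto d→5
  5='aeadd' goto ·  ←P0
  6='d' goto b→7
  7='db' goto a→8
  8='dba' goto c→9
  9='dbac' goto a→10
  10='dbaca' goto ·  ←P1
  11='e' goto a→25 b→12
  12='eb' goto e→13
  13='ebe' goto b→16 e→14
  14='ebee' goto a→15
  15='ebeea' goto ·  ←P2
  16='ebeb' goto b→17
  17='ebebb' goto ·  ←P3
  18='aee' goto c→19
  19='aeec' goto e→20
  20='aeece' goto a→21
  21='aeecea' goto ·  ←P4
  22='ac' goto a→23
  23='aca' goto d→24
  24='acad' goto ·  ←P5
  25='ea' goto ·  ←P6

BFS fail/out derivation:
  fail(1) 'a': from fail(0)=0 chase 'a': 0 ⇒ 0;  out=∅∪out(0)=∅
  fail(6) 'd': from fail(0)=0 chase 'd': 0 ⇒ 0;  out=∅∪out(0)=∅
  fail(11) 'e': from fail(0)=0 chase 'e': 0 ⇒ 0;  out=∅∪out(0)=∅
  fail(2) 'ae': from fail(1)=0 chase 'e': 0 ⇒ 11;  out=∅∪out(11)=∅
  fail(7) 'db': from fail(6)=0 chase 'b': 0 ⇒ 0;  out=∅∪out(0)=∅
  fail(12) 'eb': from fail(11)=0 chase 'b': 0 ⇒ 0;  out=∅∪out(0)=∅
  fail(22) 'ac': from fail(1)=0 chase 'c': 0 ⇒ 0;  out=∅∪out(0)=∅
  fail(25) 'ea': from fail(11)=0 chase 'a': 0 ⇒ 1;  out={6}∪out(1)={6}
  fail(3) 'aea': from fail(2)=11 chase 'a': 11 ⇒ 25;  out=∅∪out(25)={6}
  fail(8) 'dba': from fail(7)=0 chase 'a': 0 ⇒ 1;  out=∅∪out(1)=∅
  fail(13) 'ebe': from fail(12)=0 chase 'e': 0 ⇒ 11;  out=∅∪out(11)=∅
  fail(18) 'aee': from fail(2)=11 chase 'e': 11→0 ⇒ 11;  out=∅∪out(11)=∅
  fail(23) 'aca': from fail(22)=0 chase 'a': 0 ⇒ 1;  out=∅∪out(1)=∅
  fail(4) 'aead': from fail(3)=25 chase 'd': 25→1→0 ⇒ 6;  out=∅∪out(6)=∅
  fail(9) 'dbac': from fail(8)=1 chase 'c': 1 ⇒ 22;  out=∅∪out(22)=∅
  fail(14) 'ebee': from fail(13)=11 chase 'e': 11→0 ⇒ 11;  out=∅∪out(11)=∅
  fail(16) 'ebeb': from fail(13)=11 chase 'b': 11 ⇒ 12;  out=∅∪out(12)=∅
  fail(19) 'aeec': from fail(18)=11 chase 'c': 11→0 ⇒ 0;  out=∅∪out(0)=∅
  fail(24) 'acad': from fail(23)=1 chase 'd': 1→0 ⇒ 6;  out={5}∪out(6)={5}
  fail(5) 'aeadd': from fail(4)=6 chase 'd': 6→0 ⇒ 6;  out={0}∪out(6)={0}
  fail(10) 'dbaca': from fail(9)=22 chase 'a': 22 ⇒ 23;  out={1}∪out(23)={1}
  fail(15) 'ebeea': from fail(14)=11 chase 'a': 11 ⇒ 25;  out={2}∪out(25)={2,6}
  fail(17) 'ebebb': from fail(16)=12 chase 'b': 12→0 ⇒ 0;  out={3}∪out(0)={3}
  fail(20) 'aeece': from fail(19)=0 chase 'e': 0 ⇒ 11;  out=∅∪out(11)=∅
  fail(21) 'aeecea': from fail(20)=11 chase 'a': 11 ⇒ 25;  out={4}∪out(25)={4,6}

Run:
i=0 'a': node 0→1
i=1 'c': node 1→22
i=2 'b': node 22→0 (via fail)
i=3 'a': node 0→1
i=4 'e': node 1→2
i=5 'a': node 2→3  → match P6@[4:5]
i=6 'd': node 3→4
i=7 'd': node 4→5  → match P0@[3:7]
i=8 'd': node 5→6 (via fail)
i=9 'b': node 6→7
i=10 'a': node 7→8
i=11 'c': node 8→9
i=12 'a': node 9→10  → match P1@[8:12]
i=13 'd': node 10→24 (via fail)  → match P5@[10:13]
i=14 'c': node 24→0 (via fail)
i=15 'a': node 0→1
i=16 'a': node 1→1 (via fail)
i=17 'c': node 1→22
i=18 'a': node 22→23
i=19 'd': node 23→24  → match P5@[16:19]
i=20 'a': node 24→1 (via fail)
i=21 'a': node 1→1 (via fail)
i=22 'c': node 1→22
i=23 'a': node 22→23
i=24 'd': node 23→24  → match P5@[21:24]
i=25 'a': node 24→1 (via fail)
i=26 'c': node 1→22
i=27 'b': node 22→0 (via fail)
i=28 'd': node 0→6
i=29 'e': node 6→11 (via fail)
i=30 'b': node 11→12
i=31 'e': node 12→13
i=32 'e': node 13→14
i=33 'a': node 14→15  → match P2@[29:33],P6@[32:33]
i=34 'd': node 15→6 (via fail)
i=35 'a': node 6→1 (via fail)
i=36 'c': node 1→22
i=37 'a': node 22→23
i=38 'd': node 23→24  → match P5@[35:38]
i=39 'c': node 24→0 (via fail)
i=40 'd': node 0→6
i=41 'e': node 6→11 (via fail)
i=42 'b': node 11→12
i=43 'a': node 12→1 (via fail)
i=44 'e': node 1→2
i=45 'a': node 2→3  → match P6@[44:45]
i=46 'd': node 3→4
i=47 'a': node 4→1 (via fail)
i=48 'e': node 1→2
i=49 'a': node 2→3  → match P6@[48:49]
i=50 'd': node 3→4
i=51 'd': node 4→5  → match P0@[47:51]
i=52 'e': node 5→11 (via fail)
i=53 'a': node 11→25  → match P6@[52:53]
i=54 'e': node 25→2 (via fail)
i=55 'e': node 2→18
i=56 'c': node 18→19
i=57 'e': node 19→20
i=58 'a': node 20→21  → match P4@[53:58],P6@[57:58]
i=59 'd': node 21→6 (via fail)

All matches (sorted): [[5,6],[7,0],[12,1],[13,5],[19,5],[24,5],[33,2],[33,6],[38,5],[45,6],[49,6],[51,0],[53,6],[58,4],[58,6]]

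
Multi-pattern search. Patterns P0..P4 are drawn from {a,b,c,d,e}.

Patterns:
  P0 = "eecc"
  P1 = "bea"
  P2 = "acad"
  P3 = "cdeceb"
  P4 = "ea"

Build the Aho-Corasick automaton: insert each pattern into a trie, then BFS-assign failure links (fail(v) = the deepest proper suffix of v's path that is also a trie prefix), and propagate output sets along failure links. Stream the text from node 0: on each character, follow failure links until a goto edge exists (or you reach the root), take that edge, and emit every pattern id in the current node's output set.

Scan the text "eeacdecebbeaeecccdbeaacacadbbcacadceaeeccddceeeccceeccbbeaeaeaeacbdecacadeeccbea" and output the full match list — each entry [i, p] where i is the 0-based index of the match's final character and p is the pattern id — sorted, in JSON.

Build automaton:
Trie nodes:
  0='ε' goto a→8 b→5 c→12 e→1
  1='e' goto a→18 e→2
  2='ee' goto c→3
  3='eec' goto c→4
  4='eecc' goto ·  ←P0
  5='b' goto e→6
  6='be' goto a→7
  7='bea' goto ·  ←P1
  8='a' goto c→9
  9='ac' goto a→10
  10='aca' goto d→11
  11='acad' goto ·  ←P2
  12='c' goto d→13
  13='cd' goto e→14
  14='cde' goto c→15
  15='cdec' goto e→16
  16='cdece' goto b→17
  17='cdeceb' goto ·  ←P3
  18='ea' goto ·  ←P4

Failure links (BFS by depth):
  fail(1) 'e': from fail(0)=0 chase 'e': 0 ⇒ 0;  out=∅∪out(0)=∅
  fail(5) 'b': from fail(0)=0 chase 'b': 0 ⇒ 0;  out=∅∪out(0)=∅
  fail(8) 'a': from fail(0)=0 chase 'a': 0 ⇒ 0;  out=∅∪out(0)=∅
  fail(12) 'c': from fail(0)=0 chase 'c': 0 ⇒ 0;  out=∅∪out(0)=∅
  fail(2) 'ee': from fail(1)=0 chase 'e': 0 ⇒ 1;  out=∅∪out(1)=∅
  fail(6) 'be': from fail(5)=0 chase 'e': 0 ⇒ 1;  out=∅∪out(1)=∅
  fail(9) 'ac': from fail(8)=0 chase 'c': 0 ⇒ 12;  out=∅∪out(12)=∅
  fail(13) 'cd': from fail(12)=0 chase 'd': 0 ⇒ 0;  out=∅∪out(0)=∅
  fail(18) 'ea': from fail(1)=0 chase 'a': 0 ⇒ 8;  out={4}∪out(8)={4}
  fail(3) 'eec': from fail(2)=1 chase 'c': 1→0 ⇒ 12;  out=∅∪out(12)=∅
  fail(7) 'bea': from fail(6)=1 chase 'a': 1 ⇒ 18;  out={1}∪out(18)={1,4}
  fail(10) 'aca': from fail(9)=12 chase 'a': 12→0 ⇒ 8;  out=∅∪out(8)=∅
  fail(14) 'cde': from fail(13)=0 chase 'e': 0 ⇒ 1;  out=∅∪out(1)=∅
  fail(4) 'eecc': from fail(3)=12 chase 'c': 12→0 ⇒ 12;  out={0}∪out(12)={0}
  fail(11) 'acad': from fail(10)=8 chase 'd': 8→0 ⇒ 0;  out={2}∪out(0)={2}
  fail(15) 'cdec': from fail(14)=1 chase 'c': 1→0 ⇒ 12;  out=∅∪out(12)=∅
  fail(16) 'cdece': from fail(15)=12 chase 'e': 12→0 ⇒ 1;  out=∅∪out(1)=∅
  fail(17) 'cdeceb': from fail(16)=1 chase 'b': 1→0 ⇒ 5;  out={3}∪out(5)={3}

Text stream:
i=0 'e': node 0→1
i=1 'e': node 1→2
i=2 'a': node 2→18 (via fail)  emit P4@[1:2]
i=3 'c': node 18→9 (via fail)
i=4 'd': node 9→13 (via fail)
i=5 'e': node 13→14
i=6 'c': node 14→15
i=7 'e': node 15→16
i=8 'b': node 16→17  emit P3@[3:8]
i=9 'b': node 17→5 (via fail)
i=10 'e': node 5→6
i=11 'a': node 6→7  emit P1@[9:11],P4@[10:11]
i=12 'e': node 7→1 (via fail)
i=13 'e': node 1→2
i=14 'c': node 2→3
i=15 'c': node 3→4  emit P0@[12:15]
i=16 'c': node 4→12 (via fail)
i=17 'd': node 12→13
i=18 'b': node 13→5 (via fail)
i=19 'e': node 5→6
i=20 'a': node 6→7  emit P1@[18:20],P4@[19:20]
i=21 'a': node 7→8 (via fail)
i=22 'c': node 8→9
i=23 'a': node 9→10
i=24 'c': node 10→9 (via fail)
i=25 'a': node 9→10
i=26 'd': node 10→11  emit P2@[23:26]
i=27 'b': node 11→5 (via fail)
i=28 'b': node 5→5 (via fail)
i=29 'c': node 5→12 (via fail)
i=30 'a': node 12→8 (via fail)
i=31 'c': node 8→9
i=32 'a': node 9→10
i=33 'd': node 10→11  emit P2@[30:33]
i=34 'c': node 11→12 (via fail)
i=35 'e': node 12→1 (via fail)
i=36 'a': node 1→18  emit P4@[35:36]
i=37 'e': node 18→1 (via fail)
i=38 'e': node 1→2
i=39 'c': node 2→3
i=40 'c': node 3→4  emit P0@[37:40]
i=41 'd': node 4→13 (via fail)
i=42 'd': node 13→0 (via fail)
i=43 'c': node 0→12
i=44 'e': node 12→1 (via fail)
i=45 'e': node 1→2
i=46 'e': node 2→2 (via fail)
i=47 'c': node 2→3
i=48 'c': node 3→4  emit P0@[45:48]
i=49 'c': node 4→12 (via fail)
i=50 'e': node 12→1 (via fail)
i=51 'e': node 1→2
i=52 'c': node 2→3
i=53 'c': node 3→4  emit P0@[50:53]
i=54 'b': node 4→5 (via fail)
i=55 'b': node 5→5 (via fail)
i=56 'e': node 5→6
i=57 'a': node 6→7  emit P1@[55:57],P4@[56:57]
i=58 'e': node 7→1 (via fail)
i=59 'a': node 1→18  emit P4@[58:59]
i=60 'e': node 18→1 (via fail)
i=61 'a': node 1→18  emit P4@[60:61]
i=62 'e': node 18→1 (via fail)
i=63 'a': node 1→18  emit P4@[62:63]
i=64 'c': node 18→9 (via fail)
i=65 'b': node 9→5 (via fail)
i=66 'd': node 5→0 (via fail)
i=67 'e': node 0→1
i=68 'c': node 1→12 (via fail)
i=69 'a': node 12→8 (via fail)
i=70 'c': node 8→9
i=71 'a': node 9→10
i=72 'd': node 10→11  emit P2@[69:72]
i=73 'e': node 11→1 (via fail)
i=74 'e': node 1→2
i=75 'c': node 2→3
i=76 'c': node 3→4  emit P0@[73:76]
i=77 'b': node 4→5 (via fail)
i=78 'e': node 5→6
i=79 'a': node 6→7  emit P1@[77:79],P4@[78:79]

Matches: [[2,4],[8,3],[11,1],[11,4],[15,0],[20,1],[20,4],[26,2],[33,2],[36,4],[40,0],[48,0],[53,0],[57,1],[57,4],[59,4],[61,4],[63,4],[72,2],[76,0],[79,1],[79,4]]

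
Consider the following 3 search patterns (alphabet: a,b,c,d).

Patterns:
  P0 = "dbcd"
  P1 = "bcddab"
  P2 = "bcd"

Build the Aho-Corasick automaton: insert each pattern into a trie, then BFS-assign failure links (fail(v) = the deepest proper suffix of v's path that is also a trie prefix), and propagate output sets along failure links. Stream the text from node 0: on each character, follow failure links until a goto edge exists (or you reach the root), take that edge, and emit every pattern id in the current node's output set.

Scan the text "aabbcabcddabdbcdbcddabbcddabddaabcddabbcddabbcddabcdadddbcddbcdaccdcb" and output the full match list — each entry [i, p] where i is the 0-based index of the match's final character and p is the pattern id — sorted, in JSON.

Construct AC machine:
Trie (insert patterns):
  n0 'ε': b→5 d→1
  n1 'd': b→2
  n2 'db': c→3
  n3 'dbc': d→4
  n4 'dbcd': ·  [P0 ends]
  n5 'b': c→6
  n6 'bc': d→7
  n7 'bcd': d→8  [P2 ends]
  n8 'bcdd': a→9
  n9 'bcdda': b→10
  n10 'bcddab': ·  [P1 ends]

BFS fail/out derivation:
  fail(1) 'd': from fail(0)=0 chase 'd': 0 ⇒ 0;  out=∅∪out(0)=∅
  fail(5) 'b': from fail(0)=0 chase 'b': 0 ⇒ 0;  out=∅∪out(0)=∅
  fail(2) 'db': from fail(1)=0 chase 'b': 0 ⇒ 5;  out=∅∪out(5)=∅
  fail(6) 'bc': from fail(5)=0 chase 'c': 0 ⇒ 0;  out=∅∪out(0)=∅
  fail(3) 'dbc': from fail(2)=5 chase 'c': 5 ⇒ 6;  out=∅∪out(6)=∅
  fail(7) 'bcd': from fail(6)=0 chase 'd': 0 ⇒ 1;  out={2}∪out(1)={2}
  fail(4) 'dbcd': from fail(3)=6 chase 'd': 6 ⇒ 7;  out={0}∪out(7)={0,2}
  fail(8) 'bcdd': from fail(7)=1 chase 'd': 1→0 ⇒ 1;  out=∅∪out(1)=∅
  fail(9) 'bcdda': from fail(8)=1 chase 'a': 1→0 ⇒ 0;  out=∅∪out(0)=∅
  fail(10) 'bcddab': from fail(9)=0 chase 'b': 0 ⇒ 5;  out={1}∪out(5)={1}

Scan:
pos 0 'a': at 0
pos 1 'a': at 0
pos 2 'b': at 5
pos 3 'b': at 5 (via fail)
pos 4 'c': at 6
pos 5 'a': at 0 (via fail)
pos 6 'b': at 5
pos 7 'c': at 6
pos 8 'd': at 7  emit P2@[6:8]
pos 9 'd': at 8
pos 10 'a': at 9
pos 11 'b': at 10  emit P1@[6:11]
pos 12 'd': at 1 (via fail)
pos 13 'b': at 2
pos 14 'c': at 3
pos 15 'd': at 4  emit P0@[12:15],P2@[13:15]
pos 16 'b': at 2 (via fail)
pos 17 'c': at 3
pos 18 'd': at 4  emit P0@[15:18],P2@[16:18]
pos 19 'd': at 8 (via fail)
pos 20 'a': at 9
pos 21 'b': at 10  emit P1@[16:21]
pos 22 'b': at 5 (via fail)
pos 23 'c': at 6
pos 24 'd': at 7  emit P2@[22:24]
pos 25 'd': at 8
pos 26 'a': at 9
pos 27 'b': at 10  emit P1@[22:27]
pos 28 'd': at 1 (via fail)
pos 29 'd': at 1 (via fail)
pos 30 'a': at 0 (via fail)
pos 31 'a': at 0
pos 32 'b': at 5
pos 33 'c': at 6
pos 34 'd': at 7  emit P2@[32:34]
pos 35 'd': at 8
pos 36 'a': at 9
pos 37 'b': at 10  emit P1@[32:37]
pos 38 'b': at 5 (via fail)
pos 39 'c': at 6
pos 40 'd': at 7  emit P2@[38:40]
pos 41 'd': at 8
pos 42 'a': at 9
pos 43 'b': at 10  emit P1@[38:43]
pos 44 'b': at 5 (via fail)
pos 45 'c': at 6
pos 46 'd': at 7  emit P2@[44:46]
pos 47 'd': at 8
pos 48 'a': at 9
pos 49 'b': at 10  emit P1@[44:49]
pos 50 'c': at 6 (via fail)
pos 51 'd': at 7  emit P2@[49:51]
pos 52 'a': at 0 (via fail)
pos 53 'd': at 1
pos 54 'd': at 1 (via fail)
pos 55 'd': at 1 (via fail)
pos 56 'b': at 2
pos 57 'c': at 3
pos 58 'd': at 4  emit P0@[55:58],P2@[56:58]
pos 59 'd': at 8 (via fail)
pos 60 'b': at 2 (via fail)
pos 61 'c': at 3
pos 62 'd': at 4  emit P0@[59:62],P2@[60:62]
pos 63 'a': at 0 (via fail)
pos 64 'c': at 0
pos 65 'c': at 0
pos 66 'd': at 1
pos 67 'c': at 0 (via fail)
pos 68 'b': at 5

Result: [[8,2],[11,1],[15,0],[15,2],[18,0],[18,2],[21,1],[24,2],[27,1],[34,2],[37,1],[40,2],[43,1],[46,2],[49,1],[51,2],[58,0],[58,2],[62,0],[62,2]]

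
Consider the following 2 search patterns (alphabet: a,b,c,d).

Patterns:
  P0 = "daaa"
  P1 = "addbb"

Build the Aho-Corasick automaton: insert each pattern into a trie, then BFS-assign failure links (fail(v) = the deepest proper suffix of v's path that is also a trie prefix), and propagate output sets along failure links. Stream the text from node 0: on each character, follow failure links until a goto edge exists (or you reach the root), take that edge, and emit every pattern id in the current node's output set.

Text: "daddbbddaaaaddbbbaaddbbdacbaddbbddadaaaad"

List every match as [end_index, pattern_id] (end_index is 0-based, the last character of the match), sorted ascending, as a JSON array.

Build automaton:
Trie nodes:
  n0 'ε': a→5 d→1
  n1 'd': a→2
  n2 'da': a→3
  n3 'daa': a→4
  n4 'daaa': ·  [P0 ends]
  n5 'a': d→6
  n6 'ad': d→7
  n7 'add': b→8
  n8 'addb': b→9
  n9 'addbb': ·  [P1 ends]

Failure links (BFS by depth):
  fail(1) 'd': from fail(0)=0 chase 'd': 0 ⇒ 0;  out=∅∪out(0)=∅
  fail(5) 'a': from fail(0)=0 chase 'a': 0 ⇒ 0;  out=∅∪out(0)=∅
  fail(2) 'da': from fail(1)=0 chase 'a': 0 ⇒ 5;  out=∅∪out(5)=∅
  fail(6) 'ad': from fail(5)=0 chase 'd': 0 ⇒ 1;  out=∅∪out(1)=∅
  fail(3) 'daa': from fail(2)=5 chase 'a': 5→0 ⇒ 5;  out=∅∪out(5)=∅
  fail(7) 'add': from fail(6)=1 chase 'd': 1→0 ⇒ 1;  out=∅∪out(1)=∅
  fail(4) 'daaa': from fail(3)=5 chase 'a': 5→0 ⇒ 5;  out={0}∪out(5)={0}
  fail(8) 'addb': from fail(7)=1 chase 'b': 1→0 ⇒ 0;  out=∅∪out(0)=∅
  fail(9) 'addbb': from fail(8)=0 chase 'b': 0 ⇒ 0;  out={1}∪out(0)={1}

Run:
i=0 'd': node 0→1
i=1 'a': node 1→2
i=2 'd': node 2→6 ·f
i=3 'd': node 6→7
i=4 'b': node 7→8
i=5 'b': node 8→9  emit P1@[1:5]
i=6 'd': node 9→1 ·f
i=7 'd': node 1→1 ·f
i=8 'a': node 1→2
i=9 'a': node 2→3
i=10 'a': node 3→4  emit P0@[7:10]
i=11 'a': node 4→5 ·f
i=12 'd': node 5→6
i=13 'd': node 6→7
i=14 'b': node 7→8
i=15 'b': node 8→9  emit P1@[11:15]
i=16 'b': node 9→0 ·f
i=17 'a': node 0→5
i=18 'a': node 5→5 ·f
i=19 'd': node 5→6
i=20 'd': node 6→7
i=21 'b': node 7→8
i=22 'b': node 8→9  emit P1@[18:22]
i=23 'd': node 9→1 ·f
i=24 'a': node 1→2
i=25 'c': node 2→0 ·f
i=26 'b': node 0→0
i=27 'a': node 0→5
i=28 'd': node 5→6
i=29 'd': node 6→7
i=30 'b': node 7→8
i=31 'b': node 8→9  emit P1@[27:31]
i=32 'd': node 9→1 ·f
i=33 'd': node 1→1 ·f
i=34 'a': node 1→2
i=35 'd': node 2→6 ·f
i=36 'a': node 6→2 ·f
i=37 'a': node 2→3
i=38 'a': node 3→4  emit P0@[35:38]
i=39 'a': node 4→5 ·f
i=40 'd': node 5→6

Result: [[5,1],[10,0],[15,1],[22,1],[31,1],[38,0]]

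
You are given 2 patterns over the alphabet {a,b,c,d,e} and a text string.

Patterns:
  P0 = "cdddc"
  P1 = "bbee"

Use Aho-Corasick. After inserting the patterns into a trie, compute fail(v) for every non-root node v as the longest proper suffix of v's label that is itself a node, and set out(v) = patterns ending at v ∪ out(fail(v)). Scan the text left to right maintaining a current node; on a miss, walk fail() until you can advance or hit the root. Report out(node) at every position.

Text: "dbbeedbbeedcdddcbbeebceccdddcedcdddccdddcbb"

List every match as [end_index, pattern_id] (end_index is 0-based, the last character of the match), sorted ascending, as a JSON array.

Build automaton:
Trie nodes:
  n0 'ε': b→6 c→1
  n1 'c': d→2
  n2 'cd': d→3
  n3 'cdd': d→4
  n4 'cddd': c→5
  n5 'cdddc': ·  [P0 ends]
  n6 'b': b→7
  n7 'bb': e→8
  n8 'bbe': e→9
  n9 'bbee': ·  [P1 ends]

BFS fail/out derivation:
  fail(1) 'c': from fail(0)=0 chase 'c': 0 ⇒ 0;  out=∅∪out(0)=∅
  fail(6) 'b': from fail(0)=0 chase 'b': 0 ⇒ 0;  out=∅∪out(0)=∅
  fail(2) 'cd': from fail(1)=0 chase 'd': 0 ⇒ 0;  out=∅∪out(0)=∅
  fail(7) 'bb': from fail(6)=0 chase 'b': 0 ⇒ 6;  out=∅∪out(6)=∅
  fail(3) 'cdd': from fail(2)=0 chase 'd': 0 ⇒ 0;  out=∅∪out(0)=∅
  fail(8) 'bbe': from fail(7)=6 chase 'e': 6→0 ⇒ 0;  out=∅∪out(0)=∅
  fail(4) 'cddd': from fail(3)=0 chase 'd': 0 ⇒ 0;  out=∅∪out(0)=∅
  fail(9) 'bbee': from fail(8)=0 chase 'e': 0 ⇒ 0;  out={1}∪out(0)={1}
  fail(5) 'cdddc': from fail(4)=0 chase 'c': 0 ⇒ 1;  out={0}∪out(1)={0}

Text stream:
i=0 'd': node 0→0
i=1 'b': node 0→6
i=2 'b': node 6→7
i=3 'e': node 7→8
i=4 'e': node 8→9  → match P1@[1:4]
i=5 'd': node 9→0 (fail-walked)
i=6 'b': node 0→6
i=7 'b': node 6→7
i=8 'e': node 7→8
i=9 'e': node 8→9  → match P1@[6:9]
i=10 'd': node 9→0 (fail-walked)
i=11 'c': node 0→1
i=12 'd': node 1→2
i=13 'd': node 2→3
i=14 'd': node 3→4
i=15 'c': node 4→5  → match P0@[11:15]
i=16 'b': node 5→6 (fail-walked)
i=17 'b': node 6→7
i=18 'e': node 7→8
i=19 'e': node 8→9  → match P1@[16:19]
i=20 'b': node 9→6 (fail-walked)
i=21 'c': node 6→1 (fail-walked)
i=22 'e': node 1→0 (fail-walked)
i=23 'c': node 0→1
i=24 'c': node 1→1 (fail-walked)
i=25 'd': node 1→2
i=26 'd': node 2→3
i=27 'd': node 3→4
i=28 'c': node 4→5  → match P0@[24:28]
i=29 'e': node 5→0 (fail-walked)
i=30 'd': node 0→0
i=31 'c': node 0→1
i=32 'd': node 1→2
i=33 'd': node 2→3
i=34 'd': node 3→4
i=35 'c': node 4→5  → match P0@[31:35]
i=36 'c': node 5→1 (fail-walked)
i=37 'd': node 1→2
i=38 'd': node 2→3
i=39 'd': node 3→4
i=40 'c': node 4→5  → match P0@[36:40]
i=41 'b': node 5→6 (fail-walked)
i=42 'b': node 6→7

All matches (sorted): [[4,1],[9,1],[15,0],[19,1],[28,0],[35,0],[40,0]]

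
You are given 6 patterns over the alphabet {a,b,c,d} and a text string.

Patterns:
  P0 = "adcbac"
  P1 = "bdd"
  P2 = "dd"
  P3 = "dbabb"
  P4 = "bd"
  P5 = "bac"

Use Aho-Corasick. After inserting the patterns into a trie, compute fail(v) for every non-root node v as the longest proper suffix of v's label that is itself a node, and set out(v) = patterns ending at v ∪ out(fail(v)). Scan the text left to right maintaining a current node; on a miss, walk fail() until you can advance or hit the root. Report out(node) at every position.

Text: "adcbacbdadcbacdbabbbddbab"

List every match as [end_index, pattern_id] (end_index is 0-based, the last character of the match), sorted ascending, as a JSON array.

Build:
Trie nodes:
  n0 'ε': a→1 b→7 d→10
  n1 'a': d→2
  n2 'ad': c→3
  n3 'adc': b→4
  n4 'adcb': a→5
  n5 'adcba': c→6
  n6 'adcbac': ·  ←P0
  n7 'b': a→16 d→8
  n8 'bd': d→9  ←P4
  n9 'bdd': ·  ←P1
  n10 'd': b→12 d→11
  n11 'dd': ·  ←P2
  n12 'db': a→13
  n13 'dba': b→14
  n14 'dbab': b→15
  n15 'dbabb': ·  ←P3
  n16 'ba': c→17
  n17 'bac': ·  ←P5

BFS fail/out derivation:
  fail(1) 'a': from fail(0)=0 chase 'a': 0 ⇒ 0;  out=∅∪out(0)=∅
  fail(7) 'b': from fail(0)=0 chase 'b': 0 ⇒ 0;  out=∅∪out(0)=∅
  fail(10) 'd': from fail(0)=0 chase 'd': 0 ⇒ 0;  out=∅∪out(0)=∅
  fail(2) 'ad': from fail(1)=0 chase 'd': 0 ⇒ 10;  out=∅∪out(10)=∅
  fail(8) 'bd': from fail(7)=0 chase 'd': 0 ⇒ 10;  out={4}∪out(10)={4}
  fail(11) 'dd': from fail(10)=0 chase 'd': 0 ⇒ 10;  out={2}∪out(10)={2}
  fail(12) 'db': from fail(10)=0 chase 'b': 0 ⇒ 7;  out=∅∪out(7)=∅
  fail(16) 'ba': from fail(7)=0 chase 'a': 0 ⇒ 1;  out=∅∪out(1)=∅
  fail(3) 'adc': from fail(2)=10 chase 'c': 10→0 ⇒ 0;  out=∅∪out(0)=∅
  fail(9) 'bdd': from fail(8)=10 chase 'd': 10 ⇒ 11;  out={1}∪out(11)={1,2}
  fail(13) 'dba': from fail(12)=7 chase 'a': 7 ⇒ 16;  out=∅∪out(16)=∅
  fail(17) 'bac': from fail(16)=1 chase 'c': 1→0 ⇒ 0;  out={5}∪out(0)={5}
  fail(4) 'adcb': from fail(3)=0 chase 'b': 0 ⇒ 7;  out=∅∪out(7)=∅
  fail(14) 'dbab': from fail(13)=16 chase 'b': 16→1→0 ⇒ 7;  out=∅∪out(7)=∅
  fail(5) 'adcba': from fail(4)=7 chase 'a': 7 ⇒ 16;  out=∅∪out(16)=∅
  fail(15) 'dbabb': from fail(14)=7 chase 'b': 7→0 ⇒ 7;  out={3}∪out(7)={3}
  fail(6) 'adcbac': from fail(5)=16 chase 'c': 16 ⇒ 17;  out={0}∪out(17)={0,5}

Text stream:
[0] read 'a'  n0⇒n1
[1] read 'd'  n1⇒n2
[2] read 'c'  n2⇒n3
[3] read 'b'  n3⇒n4
[4] read 'a'  n4⇒n5
[5] read 'c'  n5⇒n6  emit P0@[0:5],P5@[3:5]
[6] read 'b'  n6⇒n7 ·f
[7] read 'd'  n7⇒n8  emit P4@[6:7]
[8] read 'a'  n8⇒n1 ·f
[9] read 'd'  n1⇒n2
[10] read 'c'  n2⇒n3
[11] read 'b'  n3⇒n4
[12] read 'a'  n4⇒n5
[13] read 'c'  n5⇒n6  emit P0@[8:13],P5@[11:13]
[14] read 'd'  n6⇒n10 ·f
[15] read 'b'  n10⇒n12
[16] read 'a'  n12⇒n13
[17] read 'b'  n13⇒n14
[18] read 'b'  n14⇒n15  emit P3@[14:18]
[19] read 'b'  n15⇒n7 ·f
[20] read 'd'  n7⇒n8  emit P4@[19:20]
[21] read 'd'  n8⇒n9  emit P1@[19:21],P2@[20:21]
[22] read 'b'  n9⇒n12 ·f
[23] read 'a'  n12⇒n13
[24] read 'b'  n13⇒n14

Result: [[5,0],[5,5],[7,4],[13,0],[13,5],[18,3],[20,4],[21,1],[21,2]]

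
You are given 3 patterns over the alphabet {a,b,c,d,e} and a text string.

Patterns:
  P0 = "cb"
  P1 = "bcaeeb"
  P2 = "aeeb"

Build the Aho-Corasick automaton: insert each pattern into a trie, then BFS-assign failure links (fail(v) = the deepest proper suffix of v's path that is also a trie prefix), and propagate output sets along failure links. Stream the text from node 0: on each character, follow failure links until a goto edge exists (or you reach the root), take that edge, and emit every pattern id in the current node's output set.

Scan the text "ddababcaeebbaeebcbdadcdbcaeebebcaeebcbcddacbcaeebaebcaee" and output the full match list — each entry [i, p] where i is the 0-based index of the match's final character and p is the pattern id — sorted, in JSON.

Build automaton:
Trie nodes:
  0='ε' goto a→9 b→3 c→1
  1='c' goto b→2
  2='cb' goto ·  [P0 ends]
  3='b' goto c→4
  4='bc' goto a→5
  5='bca' goto e→6
  6='bcae' goto e→7
  7='bcaee' goto b→8
  8='bcaeeb' goto ·  [P1 ends]
  9='a' goto e→10
  10='ae' goto e→11
  11='aee' goto b→12
  12='aeeb' goto ·  [P2 ends]

BFS fail/out derivation:
  fail(1) 'c': from fail(0)=0 chase 'c': 0 ⇒ 0;  out=∅∪out(0)=∅
  fail(3) 'b': from fail(0)=0 chase 'b': 0 ⇒ 0;  out=∅∪out(0)=∅
  fail(9) 'a': from fail(0)=0 chase 'a': 0 ⇒ 0;  out=∅∪out(0)=∅
  fail(2) 'cb': from fail(1)=0 chase 'b': 0 ⇒ 3;  out={0}∪out(3)={0}
  fail(4) 'bc': from fail(3)=0 chase 'c': 0 ⇒ 1;  out=∅∪out(1)=∅
  fail(10) 'ae': from fail(9)=0 chase 'e': 0 ⇒ 0;  out=∅∪out(0)=∅
  fail(5) 'bca': from fail(4)=1 chase 'a': 1→0 ⇒ 9;  out=∅∪out(9)=∅
  fail(11) 'aee': from fail(10)=0 chase 'e': 0 ⇒ 0;  out=∅∪out(0)=∅
  fail(6) 'bcae': from fail(5)=9 chase 'e': 9 ⇒ 10;  out=∅∪out(10)=∅
  fail(12) 'aeeb': from fail(11)=0 chase 'b': 0 ⇒ 3;  out={2}∪out(3)={2}
  fail(7) 'bcaee': from fail(6)=10 chase 'e': 10 ⇒ 11;  out=∅∪out(11)=∅
  fail(8) 'bcaeeb': from fail(7)=11 chase 'b': 11 ⇒ 12;  out={1}∪out(12)={1,2}

Run:
i=0 'd': node 0→0
i=1 'd': node 0→0
i=2 'a': node 0→9
i=3 'b': node 9→3 ·f
i=4 'a': node 3→9 ·f
i=5 'b': node 9→3 ·f
i=6 'c': node 3→4
i=7 'a': node 4→5
i=8 'e': node 5→6
i=9 'e': node 6→7
i=10 'b': node 7→8  → match P1@[5:10],P2@[7:10]
i=11 'b': node 8→3 ·f
i=12 'a': node 3→9 ·f
i=13 'e': node 9→10
i=14 'e': node 10→11
i=15 'b': node 11→12  → match P2@[12:15]
i=16 'c': node 12→4 ·f
i=17 'b': node 4→2 ·f  → match P0@[16:17]
i=18 'd': node 2→0 ·f
i=19 'a': node 0→9
i=20 'd': node 9→0 ·f
i=21 'c': node 0→1
i=22 'd': node 1→0 ·f
i=23 'b': node 0→3
i=24 'c': node 3→4
i=25 'a': node 4→5
i=26 'e': node 5→6
i=27 'e': node 6→7
i=28 'b': node 7→8  → match P1@[23:28],P2@[25:28]
i=29 'e': node 8→0 ·f
i=30 'b': node 0→3
i=31 'c': node 3→4
i=32 'a': node 4→5
i=33 'e': node 5→6
i=34 'e': node 6→7
i=35 'b': node 7→8  → match P1@[30:35],P2@[32:35]
i=36 'c': node 8→4 ·f
i=37 'b': node 4→2 ·f  → match P0@[36:37]
i=38 'c': node 2→4 ·f
i=39 'd': node 4→0 ·f
i=40 'd': node 0→0
i=41 'a': node 0→9
i=42 'c': node 9→1 ·f
i=43 'b': node 1→2  → match P0@[42:43]
i=44 'c': node 2→4 ·f
i=45 'a': node 4→5
i=46 'e': node 5→6
i=47 'e': node 6→7
i=48 'b': node 7→8  → match P1@[43:48],P2@[45:48]
i=49 'a': node 8→9 ·f
i=50 'e': node 9→10
i=51 'b': node 10→3 ·f
i=52 'c': node 3→4
i=53 'a': node 4→5
i=54 'e': node 5→6
i=55 'e': node 6→7

Result: [[10,1],[10,2],[15,2],[17,0],[28,1],[28,2],[35,1],[35,2],[37,0],[43,0],[48,1],[48,2]]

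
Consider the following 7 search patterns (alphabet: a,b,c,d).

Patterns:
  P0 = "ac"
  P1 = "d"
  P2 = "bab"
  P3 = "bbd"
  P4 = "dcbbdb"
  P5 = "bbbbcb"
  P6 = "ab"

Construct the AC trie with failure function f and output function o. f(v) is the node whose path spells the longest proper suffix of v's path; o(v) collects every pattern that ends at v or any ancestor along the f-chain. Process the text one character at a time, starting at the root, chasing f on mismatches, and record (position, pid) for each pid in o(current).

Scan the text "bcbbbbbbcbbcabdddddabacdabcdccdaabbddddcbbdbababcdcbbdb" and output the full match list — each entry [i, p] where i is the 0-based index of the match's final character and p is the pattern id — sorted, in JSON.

Construct AC machine:
Trie nodes:
  n0 'ε': a→1 b→4 d→3
  n1 'a': b→18 c→2
  n2 'ac': ·  [P0 ends]
  n3 'd': c→9  [P1 ends]
  n4 'b': a→5 b→7
  n5 'ba': b→6
  n6 'bab': ·  [P2 ends]
  n7 'bb': b→14 d→8
  n8 'bbd': ·  [P3 ends]
  n9 'dc': b→10
  n10 'dcb': b→11
  n11 'dcbb': d→12
  n12 'dcbbd': b→13
  n13 'dcbbdb': ·  [P4 ends]
  n14 'bbb': b→15
  n15 'bbbb': c→16
  n16 'bbbbc': b→17
  n17 'bbbbcb': ·  [P5 ends]
  n18 'ab': ·  [P6 ends]

BFS fail/out derivation:
  n1('a'): parent n0 fail=0; on 'a' 0 → fail=0;  out ∅∪∅=∅
  n3('d'): parent n0 fail=0; on 'd' 0 → fail=0;  out {1}∪∅={1}
  n4('b'): parent n0 fail=0; on 'b' 0 → fail=0;  out ∅∪∅=∅
  n2('ac'): parent n1 fail=0; on 'c' 0 → fail=0;  out {0}∪∅={0}
  n5('ba'): parent n4 fail=0; on 'a' 0 → fail=1;  out ∅∪∅=∅
  n7('bb'): parent n4 fail=0; on 'b' 0 → fail=4;  out ∅∪∅=∅
  n9('dc'): parent n3 fail=0; on 'c' 0 → fail=0;  out ∅∪∅=∅
  n18('ab'): parent n1 fail=0; on 'b' 0 → fail=4;  out {6}∪∅={6}
  n6('bab'): parent n5 fail=1; on 'b' 1 → fail=18;  out {2}∪{6}={2,6}
  n8('bbd'): parent n7 fail=4; on 'd' 4→0 → fail=3;  out {3}∪{1}={1,3}
  n10('dcb'): parent n9 fail=0; on 'b' 0 → fail=4;  out ∅∪∅=∅
  n14('bbb'): parent n7 fail=4; on 'b' 4 → fail=7;  out ∅∪∅=∅
  n11('dcbb'): parent n10 fail=4; on 'b' 4 → fail=7;  out ∅∪∅=∅
  n15('bbbb'): parent n14 fail=7; on 'b' 7 → fail=14;  out ∅∪∅=∅
  n12('dcbbd'): parent n11 fail=7; on 'd' 7 → fail=8;  out ∅∪{1,3}={1,3}
  n16('bbbbc'): parent n15 fail=14; on 'c' 14→7→4→0 → fail=0;  out ∅∪∅=∅
  n13('dcbbdb'): parent n12 fail=8; on 'b' 8→3→0 → fail=4;  out {4}∪∅={4}
  n17('bbbbcb'): parent n16 fail=0; on 'b' 0 → fail=4;  out {5}∪∅={5}

Text stream:
pos 0 'b': at 4
pos 1 'c': at 0 (fail-walked)
pos 2 'b': at 4
pos 3 'b': at 7
pos 4 'b': at 14
pos 5 'b': at 15
pos 6 'b': at 15 (fail-walked)
pos 7 'b': at 15 (fail-walked)
pos 8 'c': at 16
pos 9 'b': at 17  → match P5@[4:9]
pos 10 'b': at 7 (fail-walked)
pos 11 'c': at 0 (fail-walked)
pos 12 'a': at 1
pos 13 'b': at 18  → match P6@[12:13]
pos 14 'd': at 3 (fail-walked)  → match P1@[14:14]
pos 15 'd': at 3 (fail-walked)  → match P1@[15:15]
pos 16 'd': at 3 (fail-walked)  → match P1@[16:16]
pos 17 'd': at 3 (fail-walked)  → match P1@[17:17]
pos 18 'd': at 3 (fail-walked)  → match P1@[18:18]
pos 19 'a': at 1 (fail-walked)
pos 20 'b': at 18  → match P6@[19:20]
pos 21 'a': at 5 (fail-walked)
pos 22 'c': at 2 (fail-walked)  → match P0@[21:22]
pos 23 'd': at 3 (fail-walked)  → match P1@[23:23]
pos 24 'a': at 1 (fail-walked)
pos 25 'b': at 18  → match P6@[24:25]
pos 26 'c': at 0 (fail-walked)
pos 27 'd': at 3  → match P1@[27:27]
pos 28 'c': at 9
pos 29 'c': at 0 (fail-walked)
pos 30 'd': at 3  → match P1@[30:30]
pos 31 'a': at 1 (fail-walked)
pos 32 'a': at 1 (fail-walked)
pos 33 'b': at 18  → match P6@[32:33]
pos 34 'b': at 7 (fail-walked)
pos 35 'd': at 8  → match P1@[35:35],P3@[33:35]
pos 36 'd': at 3 (fail-walked)  → match P1@[36:36]
pos 37 'd': at 3 (fail-walked)  → match P1@[37:37]
pos 38 'd': at 3 (fail-walked)  → match P1@[38:38]
pos 39 'c': at 9
pos 40 'b': at 10
pos 41 'b': at 11
pos 42 'd': at 12  → match P1@[42:42],P3@[40:42]
pos 43 'b': at 13  → match P4@[38:43]
pos 44 'a': at 5 (fail-walked)
pos 45 'b': at 6  → match P2@[43:45],P6@[44:45]
pos 46 'a': at 5 (fail-walked)
pos 47 'b': at 6  → match P2@[45:47],P6@[46:47]
pos 48 'c': at 0 (fail-walked)
pos 49 'd': at 3  → match P1@[49:49]
pos 50 'c': at 9
pos 51 'b': at 10
pos 52 'b': at 11
pos 53 'd': at 12  → match P1@[53:53],P3@[51:53]
pos 54 'b': at 13  → match P4@[49:54]

All matches (sorted): [[9,5],[13,6],[14,1],[15,1],[16,1],[17,1],[18,1],[20,6],[22,0],[23,1],[25,6],[27,1],[30,1],[33,6],[35,1],[35,3],[36,1],[37,1],[38,1],[42,1],[42,3],[43,4],[45,2],[45,6],[47,2],[47,6],[49,1],[53,1],[53,3],[54,4]]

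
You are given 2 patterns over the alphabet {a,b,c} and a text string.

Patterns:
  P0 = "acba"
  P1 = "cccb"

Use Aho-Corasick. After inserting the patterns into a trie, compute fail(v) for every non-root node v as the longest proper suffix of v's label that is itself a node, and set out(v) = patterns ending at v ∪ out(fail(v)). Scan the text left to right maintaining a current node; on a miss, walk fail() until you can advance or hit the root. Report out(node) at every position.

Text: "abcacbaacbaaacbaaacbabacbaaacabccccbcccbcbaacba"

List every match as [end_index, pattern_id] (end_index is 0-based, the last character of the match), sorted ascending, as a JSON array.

Build automaton:
Trie nodes:
  0='ε' goto a→1 c→5
  1='a' goto c→2
  2='ac' goto b→3
  3='acb' goto a→4
  4='acba' goto ·  [P0 ends]
  5='c' goto c→6
  6='cc' goto c→7
  7='ccc' goto b→8
  8='cccb' goto ·  [P1 ends]

Failure links (BFS by depth):
  fail(1) 'a': from fail(0)=0 chase 'a': 0 ⇒ 0;  out=∅∪out(0)=∅
  fail(5) 'c': from fail(0)=0 chase 'c': 0 ⇒ 0;  out=∅∪out(0)=∅
  fail(2) 'ac': from fail(1)=0 chase 'c': 0 ⇒ 5;  out=∅∪out(5)=∅
  fail(6) 'cc': from fail(5)=0 chase 'c': 0 ⇒ 5;  out=∅∪out(5)=∅
  fail(3) 'acb': from fail(2)=5 chase 'b': 5→0 ⇒ 0;  out=∅∪out(0)=∅
  fail(7) 'ccc': from fail(6)=5 chase 'c': 5 ⇒ 6;  out=∅∪out(6)=∅
  fail(4) 'acba': from fail(3)=0 chase 'a': 0 ⇒ 1;  out={0}∪out(1)={0}
  fail(8) 'cccb': from fail(7)=6 chase 'b': 6→5→0 ⇒ 0;  out={1}∪out(0)={1}

Scan:
[0] read 'a'  n0⇒n1
[1] read 'b'  n1⇒n0 (via fail)
[2] read 'c'  n0⇒n5
[3] read 'a'  n5⇒n1 (via fail)
[4] read 'c'  n1⇒n2
[5] read 'b'  n2⇒n3
[6] read 'a'  n3⇒n4  ** P0@[3:6]
[7] read 'a'  n4⇒n1 (via fail)
[8] read 'c'  n1⇒n2
[9] read 'b'  n2⇒n3
[10] read 'a'  n3⇒n4  ** P0@[7:10]
[11] read 'a'  n4⇒n1 (via fail)
[12] read 'a'  n1⇒n1 (via fail)
[13] read 'c'  n1⇒n2
[14] read 'b'  n2⇒n3
[15] read 'a'  n3⇒n4  ** P0@[12:15]
[16] read 'a'  n4⇒n1 (via fail)
[17] read 'a'  n1⇒n1 (via fail)
[18] read 'c'  n1⇒n2
[19] read 'b'  n2⇒n3
[20] read 'a'  n3⇒n4  ** P0@[17:20]
[21] read 'b'  n4⇒n0 (via fail)
[22] read 'a'  n0⇒n1
[23] read 'c'  n1⇒n2
[24] read 'b'  n2⇒n3
[25] read 'a'  n3⇒n4  ** P0@[22:25]
[26] read 'a'  n4⇒n1 (via fail)
[27] read 'a'  n1⇒n1 (via fail)
[28] read 'c'  n1⇒n2
[29] read 'a'  n2⇒n1 (via fail)
[30] read 'b'  n1⇒n0 (via fail)
[31] read 'c'  n0⇒n5
[32] read 'c'  n5⇒n6
[33] read 'c'  n6⇒n7
[34] read 'c'  n7⇒n7 (via fail)
[35] read 'b'  n7⇒n8  ** P1@[32:35]
[36] read 'c'  n8⇒n5 (via fail)
[37] read 'c'  n5⇒n6
[38] read 'c'  n6⇒n7
[39] read 'b'  n7⇒n8  ** P1@[36:39]
[40] read 'c'  n8⇒n5 (via fail)
[41] read 'b'  n5⇒n0 (via fail)
[42] read 'a'  n0⇒n1
[43] read 'a'  n1⇒n1 (via fail)
[44] read 'c'  n1⇒n2
[45] read 'b'  n2⇒n3
[46] read 'a'  n3⇒n4  ** P0@[43:46]

All matches (sorted): [[6,0],[10,0],[15,0],[20,0],[25,0],[35,1],[39,1],[46,0]]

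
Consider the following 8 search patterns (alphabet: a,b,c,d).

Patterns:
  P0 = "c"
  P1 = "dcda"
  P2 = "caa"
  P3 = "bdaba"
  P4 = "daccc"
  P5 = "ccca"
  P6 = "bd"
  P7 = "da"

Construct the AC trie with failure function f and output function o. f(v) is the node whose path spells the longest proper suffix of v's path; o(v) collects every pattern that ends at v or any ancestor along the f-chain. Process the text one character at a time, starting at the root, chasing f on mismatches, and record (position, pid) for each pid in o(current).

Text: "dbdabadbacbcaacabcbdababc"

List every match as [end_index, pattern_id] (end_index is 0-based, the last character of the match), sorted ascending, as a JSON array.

Construct AC machine:
Trie nodes:
  0='ε' goto b→8 c→1 d→2
  1='c' goto a→6 c→17  [P0 ends]
  2='d' goto a→13 c→3
  3='dc' goto d→4
  4='dcd' goto a→5
  5='dcda' goto ·  [P1 ends]
  6='ca' goto a→7
  7='caa' goto ·  [P2 ends]
  8='b' goto d→9
  9='bd' goto a→10  [P6 ends]
  10='bda' goto b→11
  11='bdab' goto a→12
  12='bdaba' goto ·  [P3 ends]
  13='da' goto c→14  [P7 ends]
  14='dac' goto c→15
  15='dacc' goto c→16
  16='daccc' goto ·  [P4 ends]
  17='cc' goto c→18
  18='ccc' goto a→19
  19='ccca' goto ·  [P5 ends]

BFS fail/out derivation:
  n1('c'): parent n0 fail=0; on 'c' 0 → fail=0;  out {0}∪∅={0}
  n2('d'): parent n0 fail=0; on 'd' 0 → fail=0;  out ∅∪∅=∅
  n8('b'): parent n0 fail=0; on 'b' 0 → fail=0;  out ∅∪∅=∅
  n3('dc'): parent n2 fail=0; on 'c' 0 → fail=1;  out ∅∪{0}={0}
  n6('ca'): parent n1 fail=0; on 'a' 0 → fail=0;  out ∅∪∅=∅
  n9('bd'): parent n8 fail=0; on 'd' 0 → fail=2;  out {6}∪∅={6}
  n13('da'): parent n2 fail=0; on 'a' 0 → fail=0;  out {7}∪∅={7}
  n17('cc'): parent n1 fail=0; on 'c' 0 → fail=1;  out ∅∪{0}={0}
  n4('dcd'): parent n3 fail=1; on 'd' 1→0 → fail=2;  out ∅∪∅=∅
  n7('caa'): parent n6 fail=0; on 'a' 0 → fail=0;  out {2}∪∅={2}
  n10('bda'): parent n9 fail=2; on 'a' 2 → fail=13;  out ∅∪{7}={7}
  n14('dac'): parent n13 fail=0; on 'c' 0 → fail=1;  out ∅∪{0}={0}
  n18('ccc'): parent n17 fail=1; on 'c' 1 → fail=17;  out ∅∪{0}={0}
  n5('dcda'): parent n4 fail=2; on 'a' 2 → fail=13;  out {1}∪{7}={1,7}
  n11('bdab'): parent n10 fail=13; on 'b' 13→0 → fail=8;  out ∅∪∅=∅
  n15('dacc'): parent n14 fail=1; on 'c' 1 → fail=17;  out ∅∪{0}={0}
  n19('ccca'): parent n18 fail=17; on 'a' 17→1 → fail=6;  out {5}∪∅={5}
  n12('bdaba'): parent n11 fail=8; on 'a' 8→0 → fail=0;  out {3}∪∅={3}
  n16('daccc'): parent n15 fail=17; on 'c' 17 → fail=18;  out {4}∪{0}={0,4}

Text stream:
i=0 'd': node 0→2
i=1 'b': node 2→8 (via fail)
i=2 'd': node 8→9  → match P6@[1:2]
i=3 'a': node 9→10  → match P7@[2:3]
i=4 'b': node 10→11
i=5 'a': node 11→12  → match P3@[1:5]
i=6 'd': node 12→2 (via fail)
i=7 'b': node 2→8 (via fail)
i=8 'a': node 8→0 (via fail)
i=9 'c': node 0→1  → match P0@[9:9]
i=10 'b': node 1→8 (via fail)
i=11 'c': node 8→1 (via fail)  → match P0@[11:11]
i=12 'a': node 1→6
i=13 'a': node 6→7  → match P2@[11:13]
i=14 'c': node 7→1 (via fail)  → match P0@[14:14]
i=15 'a': node 1→6
i=16 'b': node 6→8 (via fail)
i=17 'c': node 8→1 (via fail)  → match P0@[17:17]
i=18 'b': node 1→8 (via fail)
i=19 'd': node 8→9  → match P6@[18:19]
i=20 'a': node 9→10  → match P7@[19:20]
i=21 'b': node 10→11
i=22 'a': node 11→12  → match P3@[18:22]
i=23 'b': node 12→8 (via fail)
i=24 'c': node 8→1 (via fail)  → match P0@[24:24]

Result: [[2,6],[3,7],[5,3],[9,0],[11,0],[13,2],[14,0],[17,0],[19,6],[20,7],[22,3],[24,0]]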